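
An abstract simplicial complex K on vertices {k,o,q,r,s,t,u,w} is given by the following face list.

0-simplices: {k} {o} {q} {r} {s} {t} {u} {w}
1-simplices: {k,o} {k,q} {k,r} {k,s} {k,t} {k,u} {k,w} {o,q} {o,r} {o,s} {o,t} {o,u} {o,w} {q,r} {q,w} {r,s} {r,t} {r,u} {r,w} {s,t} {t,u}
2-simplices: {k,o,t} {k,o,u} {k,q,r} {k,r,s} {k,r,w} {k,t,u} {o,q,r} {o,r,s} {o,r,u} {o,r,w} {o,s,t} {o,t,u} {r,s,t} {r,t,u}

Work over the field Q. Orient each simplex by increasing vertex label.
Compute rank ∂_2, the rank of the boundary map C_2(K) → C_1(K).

rank∂_2=12

n_0=8 n_1=21 n_2=14  [Q]
∂1: piv[ko,kq,kr,ks,kt,ku,kw] rk=7  ker:oq,or,os,ot,ou,ow,qr,qw,rs,rt,ru,rw,st,tu
∂2: piv[kot,kou,kqr,krs,krw,ktu,oqr,ors,oru,orw,ost,rst] rk=12  ker:otu,rtu
rk∂_2=12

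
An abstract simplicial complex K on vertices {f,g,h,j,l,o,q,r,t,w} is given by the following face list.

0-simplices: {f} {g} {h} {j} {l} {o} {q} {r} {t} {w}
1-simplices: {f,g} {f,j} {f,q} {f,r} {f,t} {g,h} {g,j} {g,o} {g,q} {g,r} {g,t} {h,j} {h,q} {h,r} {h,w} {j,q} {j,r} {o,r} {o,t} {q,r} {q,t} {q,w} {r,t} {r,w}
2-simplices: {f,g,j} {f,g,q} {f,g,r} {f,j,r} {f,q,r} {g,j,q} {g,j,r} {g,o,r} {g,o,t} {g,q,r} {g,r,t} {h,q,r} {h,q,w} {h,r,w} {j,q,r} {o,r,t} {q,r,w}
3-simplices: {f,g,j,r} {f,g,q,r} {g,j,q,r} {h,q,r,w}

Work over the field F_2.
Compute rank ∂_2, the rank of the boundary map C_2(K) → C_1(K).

n_0=10 n_1=24 n_2=17 n_3=4  [Z2]
∂1: piv[fg,fj,fq,fr,ft,gh,go,hw] rk=8  ker:gj,gq,gr,gt,hj,hq,hr,jq,jr,or,ot,qr,qt,qw,rt,rw
∂2: piv[fgj,fgq,fgr,fjr,fqr,gjq,gor,got,grt,hqr,hqw,hrw] rk=12  ker:gjr,gqr,jqr,ort,qrw
∂3: piv[fgjr,fgqr,gjqr,hqrw] rk=4
rk∂_2=12

rank∂_2=12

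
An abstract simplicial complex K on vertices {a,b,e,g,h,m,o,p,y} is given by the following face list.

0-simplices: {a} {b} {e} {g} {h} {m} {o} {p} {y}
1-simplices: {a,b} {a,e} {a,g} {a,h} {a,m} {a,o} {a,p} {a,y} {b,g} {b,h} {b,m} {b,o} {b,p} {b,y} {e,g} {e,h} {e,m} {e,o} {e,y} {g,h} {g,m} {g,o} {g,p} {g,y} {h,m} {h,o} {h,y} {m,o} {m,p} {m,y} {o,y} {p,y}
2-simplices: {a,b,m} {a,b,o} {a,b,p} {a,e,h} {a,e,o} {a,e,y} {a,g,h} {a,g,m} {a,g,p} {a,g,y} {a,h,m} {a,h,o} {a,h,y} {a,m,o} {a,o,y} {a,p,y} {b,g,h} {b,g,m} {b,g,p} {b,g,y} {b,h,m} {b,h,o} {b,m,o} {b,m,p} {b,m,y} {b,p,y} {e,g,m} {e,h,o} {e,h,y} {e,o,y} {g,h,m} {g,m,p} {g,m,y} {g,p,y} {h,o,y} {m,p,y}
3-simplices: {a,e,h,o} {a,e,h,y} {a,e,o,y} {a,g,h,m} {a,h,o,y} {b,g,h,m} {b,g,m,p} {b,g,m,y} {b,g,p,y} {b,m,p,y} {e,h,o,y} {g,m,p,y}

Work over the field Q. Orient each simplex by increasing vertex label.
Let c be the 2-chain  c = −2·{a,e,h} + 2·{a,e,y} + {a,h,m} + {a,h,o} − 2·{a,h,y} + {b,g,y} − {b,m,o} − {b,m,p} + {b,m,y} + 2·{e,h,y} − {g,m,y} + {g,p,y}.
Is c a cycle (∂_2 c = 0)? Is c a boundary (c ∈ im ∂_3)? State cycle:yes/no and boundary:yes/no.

n_0=9 n_1=32 n_2=36 n_3=12  [Q]
∂1: piv[ab,ae,ag,ah,am,ao,ap,ay] rk=8  ker:bg,bh,bm,bo,bp,by,eg,eh,em,eo,ey,gh,gm,go,gp,gy,hm,ho,hy,mo,mp,my,oy,py
∂2: piv[abm,abo,abp,aeh,aeo,aey,agh,agm,agp,agy,ahm,aho,ahy,amo,aoy,apy,bgh,bgm,bgy,bmp,bmy,egm] rk=22  ker:bgp,bhm,bho,bmo,bpy,eho,ehy,eoy,ghm,gmp,gmy,gpy,hoy,mpy
∂3: piv[aeho,aehy,aeoy,aghm,ahoy,bghm,bgmp,bgmy,bgpy,bmpy] rk=10  ker:ehoy,gmpy
∂2c = 2·{a,h} − {a,m} − {a,o} + {b,g} − {b,m} + {b,o} + {b,p} − 2·{b,y} − {g,m} + {g,p} + {g,y} + {h,m} + {h,o} − {m,o} − {m,p} + {p,y}

cycle:no boundary:no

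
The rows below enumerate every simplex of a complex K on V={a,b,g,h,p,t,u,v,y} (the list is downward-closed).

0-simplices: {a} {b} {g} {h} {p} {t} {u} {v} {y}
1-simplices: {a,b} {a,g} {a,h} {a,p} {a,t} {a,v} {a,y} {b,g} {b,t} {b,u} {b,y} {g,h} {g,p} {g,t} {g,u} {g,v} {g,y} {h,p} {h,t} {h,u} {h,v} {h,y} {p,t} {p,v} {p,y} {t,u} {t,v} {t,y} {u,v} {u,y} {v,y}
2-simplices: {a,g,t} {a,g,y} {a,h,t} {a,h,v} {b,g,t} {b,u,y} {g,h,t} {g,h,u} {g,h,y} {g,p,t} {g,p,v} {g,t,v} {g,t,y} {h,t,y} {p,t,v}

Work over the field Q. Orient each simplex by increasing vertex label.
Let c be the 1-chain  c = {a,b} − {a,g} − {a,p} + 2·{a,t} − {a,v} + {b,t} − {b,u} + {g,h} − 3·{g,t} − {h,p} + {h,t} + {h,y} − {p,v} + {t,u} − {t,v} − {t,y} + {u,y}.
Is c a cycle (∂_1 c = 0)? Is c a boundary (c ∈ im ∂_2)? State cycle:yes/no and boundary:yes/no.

n_0=9 n_1=31 n_2=15  [Q]
∂1: piv[ab,ag,ah,ap,at,av,ay,bu] rk=8  ker:bg,bt,by,gh,gp,gt,gu,gv,gy,hp,ht,hu,hv,hy,pt,pv,py,tu,tv,ty,uv,uy,vy
∂2: piv[agt,agy,aht,ahv,bgt,buy,ght,ghu,ghy,gpt,gpv,gtv,gty] rk=13  ker:hty,ptv
∂1c = {b} + {g} − {p} + 2·{t} − {u} − 3·{v} + {y}

cycle:no boundary:no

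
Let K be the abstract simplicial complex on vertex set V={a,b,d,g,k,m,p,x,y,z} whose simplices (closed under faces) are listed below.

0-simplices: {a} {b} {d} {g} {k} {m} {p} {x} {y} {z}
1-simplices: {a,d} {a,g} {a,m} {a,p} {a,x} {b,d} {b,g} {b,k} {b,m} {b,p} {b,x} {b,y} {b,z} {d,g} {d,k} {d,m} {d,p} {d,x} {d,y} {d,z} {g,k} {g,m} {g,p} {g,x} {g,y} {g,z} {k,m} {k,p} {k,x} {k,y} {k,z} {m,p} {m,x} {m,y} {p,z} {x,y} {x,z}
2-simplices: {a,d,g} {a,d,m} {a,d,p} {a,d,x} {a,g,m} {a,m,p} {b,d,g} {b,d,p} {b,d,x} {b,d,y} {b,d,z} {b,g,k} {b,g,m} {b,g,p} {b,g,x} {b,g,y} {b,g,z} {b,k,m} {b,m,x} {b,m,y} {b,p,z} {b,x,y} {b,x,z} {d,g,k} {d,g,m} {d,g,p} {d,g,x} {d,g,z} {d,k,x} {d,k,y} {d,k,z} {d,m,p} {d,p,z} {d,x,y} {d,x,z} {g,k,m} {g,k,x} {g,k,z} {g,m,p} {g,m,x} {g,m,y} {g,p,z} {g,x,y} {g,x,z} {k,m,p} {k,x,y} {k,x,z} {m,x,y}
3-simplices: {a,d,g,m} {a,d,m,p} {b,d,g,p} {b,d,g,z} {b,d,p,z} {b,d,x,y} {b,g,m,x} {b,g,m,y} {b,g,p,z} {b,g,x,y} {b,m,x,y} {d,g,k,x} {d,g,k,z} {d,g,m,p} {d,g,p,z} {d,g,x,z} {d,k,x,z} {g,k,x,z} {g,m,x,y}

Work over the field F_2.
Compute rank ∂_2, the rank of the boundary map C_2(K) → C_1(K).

n_0=10 n_1=37 n_2=48 n_3=19  [Z2]
∂1: piv[ad,ag,am,ap,ax,bd,bk,by,bz] rk=9  ker:bg,bm,bp,bx,dg,dk,dm,dp,dx,dy,dz,gk,gm,gp,gx,gy,gz,km,kp,kx,ky,kz,mp,mx,my,pz,xy,xz
∂2: piv[adg,adm,adp,adx,agm,amp,bdg,bdp,bdx,bdy,bdz,bgk,bgm,bgp,bgx,bgy,bgz,bkm,bmx,bmy,bpz,bxy,bxz,dgk,dkx,dky,dkz,kmp] rk=28  ker:dgm,dgp,dgx,dgz,dmp,dpz,dxy,dxz,gkm,gkx,gkz,gmp,gmx,gmy,gpz,gxy,gxz,kxy,kxz,mxy
∂3: piv[adgm,admp,bdgp,bdgz,bdpz,bdxy,bgmx,bgmy,bgpz,bgxy,bmxy,dgkx,dgkz,dgmp,dgxz,dkxz] rk=16  ker:dgpz,gkxz,gmxy
rk∂_2=28

rank∂_2=28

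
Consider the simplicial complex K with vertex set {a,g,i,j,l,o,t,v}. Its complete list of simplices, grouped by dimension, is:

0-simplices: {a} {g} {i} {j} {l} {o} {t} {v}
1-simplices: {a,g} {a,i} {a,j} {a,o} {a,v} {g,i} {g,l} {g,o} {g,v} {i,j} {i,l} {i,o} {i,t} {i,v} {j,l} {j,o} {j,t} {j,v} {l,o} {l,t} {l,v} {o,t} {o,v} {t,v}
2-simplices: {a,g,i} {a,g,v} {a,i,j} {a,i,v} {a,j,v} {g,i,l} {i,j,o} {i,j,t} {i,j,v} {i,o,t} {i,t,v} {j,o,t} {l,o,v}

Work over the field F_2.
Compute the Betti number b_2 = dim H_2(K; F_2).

n_0=8 n_1=24 n_2=13  [Z2]
∂1: piv[ag,ai,aj,ao,av,gl,it] rk=7  ker:gi,go,gv,ij,il,io,iv,jl,jo,jt,jv,lo,lt,lv,ot,ov,tv
∂2: piv[agi,agv,aij,aiv,ajv,gil,ijo,ijt,iot,itv,lov] rk=11  ker:ijv,jot
b_2=(13−11)−0=2

b_2=2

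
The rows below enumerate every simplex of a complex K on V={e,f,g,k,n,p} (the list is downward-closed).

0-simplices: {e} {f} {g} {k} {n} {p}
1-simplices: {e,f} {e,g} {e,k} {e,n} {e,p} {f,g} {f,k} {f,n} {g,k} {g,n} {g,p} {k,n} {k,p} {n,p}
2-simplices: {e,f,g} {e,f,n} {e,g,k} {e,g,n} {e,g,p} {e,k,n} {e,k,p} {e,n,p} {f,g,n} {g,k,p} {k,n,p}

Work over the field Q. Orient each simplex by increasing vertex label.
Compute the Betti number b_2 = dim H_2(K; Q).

n_0=6 n_1=14 n_2=11  [Q]
∂1: piv[ef,eg,ek,en,ep] rk=5  ker:fg,fk,fn,gk,gn,gp,kn,kp,np
∂2: piv[efg,efn,egk,egn,egp,ekn,ekp,enp] rk=8  ker:fgn,gkp,knp
b_2=(11−8)−0=3

b_2=3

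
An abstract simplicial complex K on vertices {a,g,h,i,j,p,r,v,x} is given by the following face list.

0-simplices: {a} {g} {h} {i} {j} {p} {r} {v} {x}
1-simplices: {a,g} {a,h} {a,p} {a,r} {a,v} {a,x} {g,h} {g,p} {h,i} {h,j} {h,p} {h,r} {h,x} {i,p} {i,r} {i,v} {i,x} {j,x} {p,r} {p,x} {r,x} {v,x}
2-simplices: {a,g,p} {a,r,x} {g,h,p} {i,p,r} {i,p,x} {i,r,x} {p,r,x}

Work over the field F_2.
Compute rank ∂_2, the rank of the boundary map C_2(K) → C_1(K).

n_0=9 n_1=22 n_2=7  [Z2]
∂1: piv[ag,ah,ap,ar,av,ax,hi,hj] rk=8  ker:gh,gp,hp,hr,hx,ip,ir,iv,ix,jx,pr,px,rx,vx
∂2: piv[agp,arx,ghp,ipr,ipx,irx] rk=6  ker:prx
rk∂_2=6

rank∂_2=6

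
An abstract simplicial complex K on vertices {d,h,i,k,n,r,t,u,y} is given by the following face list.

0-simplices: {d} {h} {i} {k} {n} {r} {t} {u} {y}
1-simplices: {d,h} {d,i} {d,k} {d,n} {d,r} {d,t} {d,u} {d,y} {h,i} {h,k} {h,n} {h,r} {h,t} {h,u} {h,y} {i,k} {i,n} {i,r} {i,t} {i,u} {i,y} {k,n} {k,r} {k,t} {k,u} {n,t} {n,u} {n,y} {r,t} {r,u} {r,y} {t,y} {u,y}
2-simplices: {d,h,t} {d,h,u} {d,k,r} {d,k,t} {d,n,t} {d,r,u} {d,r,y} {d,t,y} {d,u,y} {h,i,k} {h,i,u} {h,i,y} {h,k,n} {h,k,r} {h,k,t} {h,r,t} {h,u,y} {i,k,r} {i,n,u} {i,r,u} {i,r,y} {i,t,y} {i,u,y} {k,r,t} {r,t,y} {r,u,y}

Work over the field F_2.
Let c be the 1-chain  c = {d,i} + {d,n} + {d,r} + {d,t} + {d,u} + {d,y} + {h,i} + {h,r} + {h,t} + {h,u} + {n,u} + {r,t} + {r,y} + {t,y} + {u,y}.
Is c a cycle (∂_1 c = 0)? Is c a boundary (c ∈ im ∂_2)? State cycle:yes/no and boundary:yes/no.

n_0=9 n_1=33 n_2=26  [Z2]
∂1: piv[dh,di,dk,dn,dr,dt,du,dy] rk=8  ker:hi,hk,hn,hr,ht,hu,hy,ik,in,ir,it,iu,iy,kn,kr,kt,ku,nt,nu,ny,rt,ru,ry,ty,uy
∂2: piv[dht,dhu,dkr,dkt,dnt,dru,dry,dty,duy,hik,hiu,hiy,hkn,hkr,hkt,hrt,huy,ikr,inu,ity] rk=20  ker:iru,iry,iuy,krt,rty,ruy
∂1c = 0
c vs im∂2: residual ≠ 0 ⇒ not boundary

cycle:yes boundary:no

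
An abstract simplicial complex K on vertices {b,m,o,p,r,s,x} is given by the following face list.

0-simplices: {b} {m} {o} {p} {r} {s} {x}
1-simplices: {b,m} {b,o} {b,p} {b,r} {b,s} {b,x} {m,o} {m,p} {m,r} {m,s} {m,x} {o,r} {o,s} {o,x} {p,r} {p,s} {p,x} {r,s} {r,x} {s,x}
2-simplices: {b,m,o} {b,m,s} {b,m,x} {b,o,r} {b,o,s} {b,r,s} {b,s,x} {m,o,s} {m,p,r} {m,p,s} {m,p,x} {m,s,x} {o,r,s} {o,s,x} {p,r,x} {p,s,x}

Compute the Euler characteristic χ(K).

n_0=7 n_1=20 n_2=16
χ=+7−20+16=3

χ(K)=3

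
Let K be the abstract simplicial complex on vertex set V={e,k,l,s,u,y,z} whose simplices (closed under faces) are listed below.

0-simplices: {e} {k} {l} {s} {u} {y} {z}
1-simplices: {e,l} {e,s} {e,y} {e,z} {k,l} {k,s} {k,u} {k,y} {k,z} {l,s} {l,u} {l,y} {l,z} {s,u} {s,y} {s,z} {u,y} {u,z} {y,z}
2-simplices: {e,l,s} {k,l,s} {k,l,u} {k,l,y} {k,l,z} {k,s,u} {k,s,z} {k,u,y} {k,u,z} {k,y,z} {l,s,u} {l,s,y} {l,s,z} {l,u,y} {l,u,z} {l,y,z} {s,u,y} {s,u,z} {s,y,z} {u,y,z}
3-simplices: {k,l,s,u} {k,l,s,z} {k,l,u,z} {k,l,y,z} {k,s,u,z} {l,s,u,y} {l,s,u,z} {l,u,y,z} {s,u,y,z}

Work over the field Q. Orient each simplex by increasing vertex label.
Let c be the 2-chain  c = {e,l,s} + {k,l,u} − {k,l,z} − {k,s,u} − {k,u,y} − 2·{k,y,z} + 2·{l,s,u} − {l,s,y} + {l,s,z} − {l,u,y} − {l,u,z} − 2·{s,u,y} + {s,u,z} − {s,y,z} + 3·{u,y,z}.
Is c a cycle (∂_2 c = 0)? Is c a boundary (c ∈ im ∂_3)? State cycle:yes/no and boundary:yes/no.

n_0=7 n_1=19 n_2=20 n_3=9  [Q]
∂1: piv[el,es,ey,ez,kl,ku] rk=6  ker:ks,ky,kz,ls,lu,ly,lz,su,sy,sz,uy,uz,yz
∂2: piv[els,kls,klu,kly,klz,ksu,ksz,kuy,kuz,kyz,lsy] rk=11  ker:lsu,lsz,luy,luz,lyz,suy,suz,syz,uyz
∂3: piv[klsu,klsz,kluz,klyz,ksuz,lsuy,luyz,suyz] rk=8  ker:lsuz
∂2c = {e,l} − {e,s} − {k,s} − {k,u} − {k,y} + 3·{k,z} + 3·{l,s} − 3·{l,u} + 2·{l,y} − {l,z} + {s,z} − {u,y} − 3·{u,z}

cycle:no boundary:no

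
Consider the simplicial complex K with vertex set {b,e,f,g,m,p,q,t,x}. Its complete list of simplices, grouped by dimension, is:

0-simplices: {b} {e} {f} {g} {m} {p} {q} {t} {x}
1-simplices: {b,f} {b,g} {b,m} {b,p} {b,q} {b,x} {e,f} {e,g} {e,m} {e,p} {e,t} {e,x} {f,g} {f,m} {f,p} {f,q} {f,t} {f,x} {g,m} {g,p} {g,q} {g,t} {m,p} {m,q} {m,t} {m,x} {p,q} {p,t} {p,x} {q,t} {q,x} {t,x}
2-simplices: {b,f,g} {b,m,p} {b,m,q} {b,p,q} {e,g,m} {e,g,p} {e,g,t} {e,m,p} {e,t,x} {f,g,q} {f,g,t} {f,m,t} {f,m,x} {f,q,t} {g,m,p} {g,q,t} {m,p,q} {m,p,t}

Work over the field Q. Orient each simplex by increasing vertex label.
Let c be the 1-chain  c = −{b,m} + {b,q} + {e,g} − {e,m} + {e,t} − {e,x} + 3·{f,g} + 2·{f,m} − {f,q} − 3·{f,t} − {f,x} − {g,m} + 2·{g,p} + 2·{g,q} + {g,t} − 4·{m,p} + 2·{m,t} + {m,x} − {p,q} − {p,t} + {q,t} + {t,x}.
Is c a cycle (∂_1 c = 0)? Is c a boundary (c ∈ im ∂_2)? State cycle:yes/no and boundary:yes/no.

cycle:yes boundary:yes

n_0=9 n_1=32 n_2=18  [Q]
∂1: piv[bf,bg,bm,bp,bq,bx,ef,et] rk=8  ker:eg,em,ep,ex,fg,fm,fp,fq,ft,fx,gm,gp,gq,gt,mp,mq,mt,mx,pq,pt,px,qt,qx,tx
∂2: piv[bfg,bmp,bmq,bpq,egm,egp,egt,emp,etx,fgq,fgt,fmt,fmx,fqt,mpt] rk=15  ker:gmp,gqt,mpq
∂1c = 0
c vs im∂2: reduces to 0 ⇒ boundary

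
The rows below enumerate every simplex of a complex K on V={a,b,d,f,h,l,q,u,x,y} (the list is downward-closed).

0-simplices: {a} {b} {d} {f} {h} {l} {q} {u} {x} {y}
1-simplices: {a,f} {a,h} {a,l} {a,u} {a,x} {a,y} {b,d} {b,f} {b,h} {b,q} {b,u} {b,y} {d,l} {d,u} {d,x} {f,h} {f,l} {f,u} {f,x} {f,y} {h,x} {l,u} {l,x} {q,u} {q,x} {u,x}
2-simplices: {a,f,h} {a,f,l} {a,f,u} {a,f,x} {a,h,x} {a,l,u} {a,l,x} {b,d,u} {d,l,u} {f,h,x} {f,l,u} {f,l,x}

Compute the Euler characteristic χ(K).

χ(K)=-4

n_0=10 n_1=26 n_2=12
χ=+10−26+12=-4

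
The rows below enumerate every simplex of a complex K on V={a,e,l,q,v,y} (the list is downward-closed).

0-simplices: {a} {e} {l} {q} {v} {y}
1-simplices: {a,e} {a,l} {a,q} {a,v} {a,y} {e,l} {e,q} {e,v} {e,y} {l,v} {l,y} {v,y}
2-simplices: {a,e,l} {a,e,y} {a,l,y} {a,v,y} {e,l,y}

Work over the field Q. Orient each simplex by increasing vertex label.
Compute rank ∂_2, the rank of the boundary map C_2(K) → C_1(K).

n_0=6 n_1=12 n_2=5  [Q]
∂1: piv[ae,al,aq,av,ay] rk=5  ker:el,eq,ev,ey,lv,ly,vy
∂2: piv[ael,aey,aly,avy] rk=4  ker:ely
rk∂_2=4

rank∂_2=4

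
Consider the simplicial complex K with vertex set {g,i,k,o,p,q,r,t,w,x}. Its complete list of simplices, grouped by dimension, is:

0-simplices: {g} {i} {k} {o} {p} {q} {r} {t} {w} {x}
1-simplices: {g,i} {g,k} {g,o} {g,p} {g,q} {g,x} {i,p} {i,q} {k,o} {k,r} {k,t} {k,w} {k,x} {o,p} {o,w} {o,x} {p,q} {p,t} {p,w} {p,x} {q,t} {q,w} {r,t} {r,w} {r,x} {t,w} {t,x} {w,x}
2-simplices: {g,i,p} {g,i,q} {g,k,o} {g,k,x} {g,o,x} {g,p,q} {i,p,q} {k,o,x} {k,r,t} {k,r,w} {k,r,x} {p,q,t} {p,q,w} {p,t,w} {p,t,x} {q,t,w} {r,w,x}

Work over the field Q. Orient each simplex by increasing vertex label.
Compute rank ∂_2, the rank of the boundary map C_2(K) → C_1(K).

rank∂_2=14

n_0=10 n_1=28 n_2=17  [Q]
∂1: piv[gi,gk,go,gp,gq,gx,kr,kt,kw] rk=9  ker:ip,iq,ko,kx,op,ow,ox,pq,pt,pw,px,qt,qw,rt,rw,rx,tw,tx,wx
∂2: piv[gip,giq,gko,gkx,gox,gpq,krt,krw,krx,pqt,pqw,ptw,ptx,rwx] rk=14  ker:ipq,kox,qtw
rk∂_2=14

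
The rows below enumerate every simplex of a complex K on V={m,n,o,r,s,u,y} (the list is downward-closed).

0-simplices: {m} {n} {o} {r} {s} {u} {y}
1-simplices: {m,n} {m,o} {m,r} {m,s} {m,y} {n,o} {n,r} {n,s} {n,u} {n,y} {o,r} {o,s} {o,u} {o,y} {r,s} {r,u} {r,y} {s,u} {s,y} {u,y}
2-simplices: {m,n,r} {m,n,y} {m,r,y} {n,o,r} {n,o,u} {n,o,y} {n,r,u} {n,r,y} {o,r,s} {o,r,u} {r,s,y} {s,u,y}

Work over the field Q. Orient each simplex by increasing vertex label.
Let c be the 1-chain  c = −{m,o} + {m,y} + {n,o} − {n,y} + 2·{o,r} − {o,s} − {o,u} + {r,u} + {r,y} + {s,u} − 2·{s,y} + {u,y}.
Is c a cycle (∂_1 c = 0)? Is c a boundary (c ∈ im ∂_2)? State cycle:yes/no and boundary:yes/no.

n_0=7 n_1=20 n_2=12  [Q]
∂1: piv[mn,mo,mr,ms,my,nu] rk=6  ker:no,nr,ns,ny,or,os,ou,oy,rs,ru,ry,su,sy,uy
∂2: piv[mnr,mny,mry,nor,nou,noy,nru,ors,rsy,suy] rk=10  ker:nry,oru
∂1c = 0
c vs im∂2: residual ≠ 0 ⇒ not boundary

cycle:yes boundary:no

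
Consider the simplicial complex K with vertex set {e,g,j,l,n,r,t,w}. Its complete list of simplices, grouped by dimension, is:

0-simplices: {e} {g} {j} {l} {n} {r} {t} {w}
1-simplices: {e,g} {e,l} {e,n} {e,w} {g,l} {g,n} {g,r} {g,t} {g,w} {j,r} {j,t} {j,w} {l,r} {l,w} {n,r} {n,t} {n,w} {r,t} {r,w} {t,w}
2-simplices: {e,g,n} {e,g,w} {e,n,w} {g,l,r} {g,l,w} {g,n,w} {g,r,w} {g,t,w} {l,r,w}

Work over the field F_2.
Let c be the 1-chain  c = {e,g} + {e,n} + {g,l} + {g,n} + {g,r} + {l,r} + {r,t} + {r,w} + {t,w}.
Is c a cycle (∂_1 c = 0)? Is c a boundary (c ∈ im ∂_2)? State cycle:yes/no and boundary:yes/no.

cycle:yes boundary:no

n_0=8 n_1=20 n_2=9  [Z2]
∂1: piv[eg,el,en,ew,gr,gt,jr] rk=7  ker:gl,gn,gw,jt,jw,lr,lw,nr,nt,nw,rt,rw,tw
∂2: piv[egn,egw,enw,glr,glw,grw,gtw] rk=7  ker:gnw,lrw
∂1c = 0
c vs im∂2: residual ≠ 0 ⇒ not boundary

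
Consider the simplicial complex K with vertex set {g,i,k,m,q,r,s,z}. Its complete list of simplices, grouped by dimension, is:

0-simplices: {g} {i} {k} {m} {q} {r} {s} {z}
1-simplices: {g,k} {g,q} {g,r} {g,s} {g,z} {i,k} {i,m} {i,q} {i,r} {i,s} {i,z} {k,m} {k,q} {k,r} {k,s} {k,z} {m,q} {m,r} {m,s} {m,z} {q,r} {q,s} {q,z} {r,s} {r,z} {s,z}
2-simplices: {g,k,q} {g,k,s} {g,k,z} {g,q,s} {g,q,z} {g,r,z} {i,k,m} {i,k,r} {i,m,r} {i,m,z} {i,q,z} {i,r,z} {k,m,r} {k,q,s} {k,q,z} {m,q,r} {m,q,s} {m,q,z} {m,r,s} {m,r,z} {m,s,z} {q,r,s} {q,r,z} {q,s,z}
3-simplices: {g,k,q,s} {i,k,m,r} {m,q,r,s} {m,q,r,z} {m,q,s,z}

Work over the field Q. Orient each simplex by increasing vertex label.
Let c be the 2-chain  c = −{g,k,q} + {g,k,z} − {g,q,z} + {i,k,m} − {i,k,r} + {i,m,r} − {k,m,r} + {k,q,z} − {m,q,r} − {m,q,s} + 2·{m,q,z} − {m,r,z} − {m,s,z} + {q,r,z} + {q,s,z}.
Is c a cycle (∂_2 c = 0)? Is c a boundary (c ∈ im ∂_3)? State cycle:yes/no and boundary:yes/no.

cycle:yes boundary:no

n_0=8 n_1=26 n_2=24 n_3=5  [Q]
∂1: piv[gk,gq,gr,gs,gz,ik,im] rk=7  ker:iq,ir,is,iz,km,kq,kr,ks,kz,mq,mr,ms,mz,qr,qs,qz,rs,rz,sz
∂2: piv[gkq,gks,gkz,gqs,gqz,grz,ikm,ikr,imr,imz,iqz,irz,mqr,mqs,mqz,mrs,msz] rk=17  ker:kmr,kqs,kqz,mrz,qrs,qrz,qsz
∂3: piv[gkqs,ikmr,mqrs,mqrz,mqsz] rk=5
∂2c = 0
c vs im∂3: residual ≠ 0 ⇒ not boundary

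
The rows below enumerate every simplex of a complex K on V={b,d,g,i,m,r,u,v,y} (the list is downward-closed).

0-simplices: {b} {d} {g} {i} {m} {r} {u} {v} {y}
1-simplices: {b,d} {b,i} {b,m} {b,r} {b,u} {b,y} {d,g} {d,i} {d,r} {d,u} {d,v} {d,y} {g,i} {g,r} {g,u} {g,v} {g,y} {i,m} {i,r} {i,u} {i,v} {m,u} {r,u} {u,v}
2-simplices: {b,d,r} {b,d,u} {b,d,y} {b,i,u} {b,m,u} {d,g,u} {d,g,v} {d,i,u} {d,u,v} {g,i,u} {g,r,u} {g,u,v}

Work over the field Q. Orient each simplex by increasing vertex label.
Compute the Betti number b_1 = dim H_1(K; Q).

n_0=9 n_1=24 n_2=12  [Q]
∂1: piv[bd,bi,bm,br,bu,by,dg,dv] rk=8  ker:di,dr,du,dy,gi,gr,gu,gv,gy,im,ir,iu,iv,mu,ru,uv
∂2: piv[bdr,bdu,bdy,biu,bmu,dgu,dgv,diu,duv,giu,gru] rk=11  ker:guv
b_1=(24−8)−11=5

b_1=5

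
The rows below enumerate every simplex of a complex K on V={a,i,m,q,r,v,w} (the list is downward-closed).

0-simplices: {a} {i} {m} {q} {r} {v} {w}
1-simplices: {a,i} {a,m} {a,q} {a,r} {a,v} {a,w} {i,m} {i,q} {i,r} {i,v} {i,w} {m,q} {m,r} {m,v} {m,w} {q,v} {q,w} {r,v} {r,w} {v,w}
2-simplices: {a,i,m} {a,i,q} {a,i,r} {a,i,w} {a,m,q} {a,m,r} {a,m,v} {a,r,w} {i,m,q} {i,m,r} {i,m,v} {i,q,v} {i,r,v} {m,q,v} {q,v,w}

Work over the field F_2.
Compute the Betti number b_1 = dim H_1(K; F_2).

b_1=2

n_0=7 n_1=20 n_2=15  [Z2]
∂1: piv[ai,am,aq,ar,av,aw] rk=6  ker:im,iq,ir,iv,iw,mq,mr,mv,mw,qv,qw,rv,rw,vw
∂2: piv[aim,aiq,air,aiw,amq,amr,amv,arw,imv,iqv,irv,qvw] rk=12  ker:imq,imr,mqv
b_1=(20−6)−12=2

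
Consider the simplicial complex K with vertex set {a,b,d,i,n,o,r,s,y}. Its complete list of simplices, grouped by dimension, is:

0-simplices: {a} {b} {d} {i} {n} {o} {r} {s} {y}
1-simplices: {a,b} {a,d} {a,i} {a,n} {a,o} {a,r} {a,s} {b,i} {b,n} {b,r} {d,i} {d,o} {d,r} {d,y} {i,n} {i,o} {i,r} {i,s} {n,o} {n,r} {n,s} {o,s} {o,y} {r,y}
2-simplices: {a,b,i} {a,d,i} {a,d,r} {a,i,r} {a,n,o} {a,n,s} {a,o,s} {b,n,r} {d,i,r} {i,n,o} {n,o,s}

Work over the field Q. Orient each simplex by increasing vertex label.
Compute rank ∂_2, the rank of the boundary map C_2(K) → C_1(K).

rank∂_2=9

n_0=9 n_1=24 n_2=11  [Q]
∂1: piv[ab,ad,ai,an,ao,ar,as,dy] rk=8  ker:bi,bn,br,di,do,dr,in,io,ir,is,no,nr,ns,os,oy,ry
∂2: piv[abi,adi,adr,air,ano,ans,aos,bnr,ino] rk=9  ker:dir,nos
rk∂_2=9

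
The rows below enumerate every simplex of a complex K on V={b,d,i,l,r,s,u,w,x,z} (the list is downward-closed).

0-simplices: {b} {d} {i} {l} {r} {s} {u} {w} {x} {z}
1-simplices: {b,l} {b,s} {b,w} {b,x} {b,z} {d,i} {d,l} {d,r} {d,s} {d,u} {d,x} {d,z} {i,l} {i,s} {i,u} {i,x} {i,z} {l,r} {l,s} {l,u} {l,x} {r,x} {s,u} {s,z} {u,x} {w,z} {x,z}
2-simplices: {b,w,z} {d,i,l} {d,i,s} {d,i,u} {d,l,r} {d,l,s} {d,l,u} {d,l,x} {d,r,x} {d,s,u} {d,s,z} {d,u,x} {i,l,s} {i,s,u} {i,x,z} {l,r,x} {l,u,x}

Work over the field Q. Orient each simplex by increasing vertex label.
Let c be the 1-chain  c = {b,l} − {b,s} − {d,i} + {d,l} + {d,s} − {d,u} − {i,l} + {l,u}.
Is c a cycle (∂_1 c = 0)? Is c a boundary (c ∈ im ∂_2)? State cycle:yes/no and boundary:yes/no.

n_0=10 n_1=27 n_2=17  [Q]
∂1: piv[bl,bs,bw,bx,bz,di,dl,dr,du] rk=9  ker:ds,dx,dz,il,is,iu,ix,iz,lr,ls,lu,lx,rx,su,sz,ux,wz,xz
∂2: piv[bwz,dil,dis,diu,dlr,dls,dlu,dlx,drx,dsu,dsz,dux,ixz] rk=13  ker:ils,isu,lrx,lux
∂1c = 0
c vs im∂2: residual ≠ 0 ⇒ not boundary

cycle:yes boundary:no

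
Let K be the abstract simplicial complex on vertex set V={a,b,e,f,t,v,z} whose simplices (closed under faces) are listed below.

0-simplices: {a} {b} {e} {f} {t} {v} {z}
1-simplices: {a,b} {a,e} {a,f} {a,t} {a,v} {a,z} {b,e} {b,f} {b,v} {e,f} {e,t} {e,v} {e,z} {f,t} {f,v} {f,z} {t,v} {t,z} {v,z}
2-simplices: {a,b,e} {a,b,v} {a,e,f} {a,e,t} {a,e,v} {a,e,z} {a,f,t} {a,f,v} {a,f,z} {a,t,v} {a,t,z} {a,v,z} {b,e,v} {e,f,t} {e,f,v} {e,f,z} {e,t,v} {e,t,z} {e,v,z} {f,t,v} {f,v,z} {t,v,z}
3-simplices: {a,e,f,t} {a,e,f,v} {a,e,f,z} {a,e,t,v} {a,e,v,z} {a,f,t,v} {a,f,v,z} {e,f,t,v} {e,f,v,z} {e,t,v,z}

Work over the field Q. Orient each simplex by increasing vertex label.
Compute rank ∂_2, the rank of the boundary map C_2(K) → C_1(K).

n_0=7 n_1=19 n_2=22 n_3=10  [Q]
∂1: piv[ab,ae,af,at,av,az] rk=6  ker:be,bf,bv,ef,et,ev,ez,ft,fv,fz,tv,tz,vz
∂2: piv[abe,abv,aef,aet,aev,aez,aft,afv,afz,atv,atz,avz] rk=12  ker:bev,eft,efv,efz,etv,etz,evz,ftv,fvz,tvz
∂3: piv[aeft,aefv,aefz,aetv,aevz,aftv,afvz,etvz] rk=8  ker:eftv,efvz
rk∂_2=12

rank∂_2=12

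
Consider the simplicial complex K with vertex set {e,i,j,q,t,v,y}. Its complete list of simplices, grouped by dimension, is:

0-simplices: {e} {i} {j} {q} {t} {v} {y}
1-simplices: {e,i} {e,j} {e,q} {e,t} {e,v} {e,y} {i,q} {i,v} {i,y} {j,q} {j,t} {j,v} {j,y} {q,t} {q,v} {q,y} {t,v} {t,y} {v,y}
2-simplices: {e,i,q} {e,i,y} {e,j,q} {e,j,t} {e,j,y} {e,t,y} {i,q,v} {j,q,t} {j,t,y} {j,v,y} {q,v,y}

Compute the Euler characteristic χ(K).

χ(K)=-1

n_0=7 n_1=19 n_2=11
χ=+7−19+11=-1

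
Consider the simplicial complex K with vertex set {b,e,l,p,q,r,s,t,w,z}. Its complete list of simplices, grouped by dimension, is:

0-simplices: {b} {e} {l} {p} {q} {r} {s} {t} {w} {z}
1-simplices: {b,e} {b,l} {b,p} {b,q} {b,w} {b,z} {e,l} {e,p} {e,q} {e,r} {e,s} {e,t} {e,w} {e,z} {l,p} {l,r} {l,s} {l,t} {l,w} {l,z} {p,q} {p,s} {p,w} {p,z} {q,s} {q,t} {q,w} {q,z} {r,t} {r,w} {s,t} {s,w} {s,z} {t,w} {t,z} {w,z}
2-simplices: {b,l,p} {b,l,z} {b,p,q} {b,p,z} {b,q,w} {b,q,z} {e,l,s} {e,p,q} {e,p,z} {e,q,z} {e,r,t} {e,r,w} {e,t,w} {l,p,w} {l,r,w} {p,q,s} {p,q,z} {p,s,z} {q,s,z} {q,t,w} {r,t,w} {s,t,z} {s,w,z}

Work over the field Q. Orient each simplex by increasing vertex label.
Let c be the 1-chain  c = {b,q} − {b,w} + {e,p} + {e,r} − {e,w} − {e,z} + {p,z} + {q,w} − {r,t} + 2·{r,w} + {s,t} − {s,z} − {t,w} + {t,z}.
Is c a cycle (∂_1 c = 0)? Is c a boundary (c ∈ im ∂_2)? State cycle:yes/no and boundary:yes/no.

cycle:yes boundary:yes

n_0=10 n_1=36 n_2=23  [Q]
∂1: piv[be,bl,bp,bq,bw,bz,er,es,et] rk=9  ker:el,ep,eq,ew,ez,lp,lr,ls,lt,lw,lz,pq,ps,pw,pz,qs,qt,qw,qz,rt,rw,st,sw,sz,tw,tz,wz
∂2: piv[blp,blz,bpq,bpz,bqw,bqz,els,epq,epz,ert,erw,etw,lpw,lrw,pqs,psz,qtw,stz,swz] rk=19  ker:eqz,pqz,qsz,rtw
∂1c = 0
c vs im∂2: reduces to 0 ⇒ boundary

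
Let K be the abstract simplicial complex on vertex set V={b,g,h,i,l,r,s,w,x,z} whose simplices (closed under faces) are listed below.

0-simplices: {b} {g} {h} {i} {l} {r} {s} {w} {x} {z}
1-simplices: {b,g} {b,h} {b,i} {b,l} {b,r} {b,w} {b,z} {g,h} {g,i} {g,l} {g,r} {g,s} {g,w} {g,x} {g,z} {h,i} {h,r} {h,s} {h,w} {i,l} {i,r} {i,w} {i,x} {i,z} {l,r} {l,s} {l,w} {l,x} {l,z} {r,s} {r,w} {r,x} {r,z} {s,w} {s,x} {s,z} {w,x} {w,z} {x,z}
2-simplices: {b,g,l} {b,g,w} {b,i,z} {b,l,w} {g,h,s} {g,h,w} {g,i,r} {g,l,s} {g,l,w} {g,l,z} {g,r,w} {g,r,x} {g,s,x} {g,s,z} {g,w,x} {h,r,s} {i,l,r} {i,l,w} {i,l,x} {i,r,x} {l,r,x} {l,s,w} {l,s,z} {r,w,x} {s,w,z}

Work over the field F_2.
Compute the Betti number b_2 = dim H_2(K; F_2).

b_2=4

n_0=10 n_1=39 n_2=25  [Z2]
∂1: piv[bg,bh,bi,bl,br,bw,bz,gs,gx] rk=9  ker:gh,gi,gl,gr,gw,gz,hi,hr,hs,hw,il,ir,iw,ix,iz,lr,ls,lw,lx,lz,rs,rw,rx,rz,sw,sx,sz,wx,wz,xz
∂2: piv[bgl,bgw,biz,blw,ghs,ghw,gir,gls,glz,grw,grx,gsx,gsz,gwx,hrs,ilr,ilw,ilx,irx,lsw,swz] rk=21  ker:glw,lrx,lsz,rwx
b_2=(25−21)−0=4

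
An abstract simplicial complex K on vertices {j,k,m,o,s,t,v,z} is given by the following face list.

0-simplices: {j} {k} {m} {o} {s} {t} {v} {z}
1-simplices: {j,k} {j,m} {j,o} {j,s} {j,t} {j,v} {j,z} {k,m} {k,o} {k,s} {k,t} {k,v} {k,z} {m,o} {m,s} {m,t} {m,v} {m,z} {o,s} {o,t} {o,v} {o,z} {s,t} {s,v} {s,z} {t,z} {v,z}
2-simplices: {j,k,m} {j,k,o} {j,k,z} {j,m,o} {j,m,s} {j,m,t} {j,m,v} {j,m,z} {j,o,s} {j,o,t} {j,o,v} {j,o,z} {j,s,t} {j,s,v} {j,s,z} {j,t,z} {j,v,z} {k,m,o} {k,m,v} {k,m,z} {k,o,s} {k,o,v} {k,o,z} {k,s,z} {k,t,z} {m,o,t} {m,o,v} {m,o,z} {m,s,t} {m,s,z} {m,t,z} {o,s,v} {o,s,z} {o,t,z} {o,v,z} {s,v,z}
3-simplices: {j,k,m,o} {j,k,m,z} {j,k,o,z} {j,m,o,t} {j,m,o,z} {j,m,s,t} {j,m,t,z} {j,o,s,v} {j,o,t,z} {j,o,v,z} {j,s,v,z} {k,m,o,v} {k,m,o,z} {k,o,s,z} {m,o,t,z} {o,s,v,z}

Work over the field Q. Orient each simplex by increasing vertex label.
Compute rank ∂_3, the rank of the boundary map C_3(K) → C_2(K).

n_0=8 n_1=27 n_2=36 n_3=16  [Q]
∂1: piv[jk,jm,jo,js,jt,jv,jz] rk=7  ker:km,ko,ks,kt,kv,kz,mo,ms,mt,mv,mz,os,ot,ov,oz,st,sv,sz,tz,vz
∂2: piv[jkm,jko,jkz,jmo,jms,jmt,jmv,jmz,jos,jot,jov,joz,jst,jsv,jsz,jtz,jvz,kmv,kos,ktz] rk=20  ker:kmo,kmz,kov,koz,ksz,mot,mov,moz,mst,msz,mtz,osv,osz,otz,ovz,svz
∂3: piv[jkmo,jkmz,jkoz,jmot,jmoz,jmst,jmtz,josv,jotz,jovz,jsvz,kmov,kosz,osvz] rk=14  ker:kmoz,motz
rk∂_3=14

rank∂_3=14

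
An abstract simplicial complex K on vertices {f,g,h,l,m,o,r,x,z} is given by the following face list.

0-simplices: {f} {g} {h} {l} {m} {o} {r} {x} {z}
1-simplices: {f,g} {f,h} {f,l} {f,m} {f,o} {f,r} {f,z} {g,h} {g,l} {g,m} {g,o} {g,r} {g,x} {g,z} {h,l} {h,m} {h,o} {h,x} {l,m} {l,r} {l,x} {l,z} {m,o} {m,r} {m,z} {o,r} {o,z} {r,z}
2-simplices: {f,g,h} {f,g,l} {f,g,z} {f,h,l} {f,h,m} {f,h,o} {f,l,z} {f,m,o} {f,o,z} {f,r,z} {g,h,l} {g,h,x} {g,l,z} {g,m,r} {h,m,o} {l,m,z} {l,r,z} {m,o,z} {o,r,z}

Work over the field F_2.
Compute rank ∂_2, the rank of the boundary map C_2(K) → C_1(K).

n_0=9 n_1=28 n_2=19  [Z2]
∂1: piv[fg,fh,fl,fm,fo,fr,fz,gx] rk=8  ker:gh,gl,gm,go,gr,gz,hl,hm,ho,hx,lm,lr,lx,lz,mo,mr,mz,or,oz,rz
∂2: piv[fgh,fgl,fgz,fhl,fhm,fho,flz,fmo,foz,frz,ghx,gmr,lmz,lrz,moz,orz] rk=16  ker:ghl,glz,hmo
rk∂_2=16

rank∂_2=16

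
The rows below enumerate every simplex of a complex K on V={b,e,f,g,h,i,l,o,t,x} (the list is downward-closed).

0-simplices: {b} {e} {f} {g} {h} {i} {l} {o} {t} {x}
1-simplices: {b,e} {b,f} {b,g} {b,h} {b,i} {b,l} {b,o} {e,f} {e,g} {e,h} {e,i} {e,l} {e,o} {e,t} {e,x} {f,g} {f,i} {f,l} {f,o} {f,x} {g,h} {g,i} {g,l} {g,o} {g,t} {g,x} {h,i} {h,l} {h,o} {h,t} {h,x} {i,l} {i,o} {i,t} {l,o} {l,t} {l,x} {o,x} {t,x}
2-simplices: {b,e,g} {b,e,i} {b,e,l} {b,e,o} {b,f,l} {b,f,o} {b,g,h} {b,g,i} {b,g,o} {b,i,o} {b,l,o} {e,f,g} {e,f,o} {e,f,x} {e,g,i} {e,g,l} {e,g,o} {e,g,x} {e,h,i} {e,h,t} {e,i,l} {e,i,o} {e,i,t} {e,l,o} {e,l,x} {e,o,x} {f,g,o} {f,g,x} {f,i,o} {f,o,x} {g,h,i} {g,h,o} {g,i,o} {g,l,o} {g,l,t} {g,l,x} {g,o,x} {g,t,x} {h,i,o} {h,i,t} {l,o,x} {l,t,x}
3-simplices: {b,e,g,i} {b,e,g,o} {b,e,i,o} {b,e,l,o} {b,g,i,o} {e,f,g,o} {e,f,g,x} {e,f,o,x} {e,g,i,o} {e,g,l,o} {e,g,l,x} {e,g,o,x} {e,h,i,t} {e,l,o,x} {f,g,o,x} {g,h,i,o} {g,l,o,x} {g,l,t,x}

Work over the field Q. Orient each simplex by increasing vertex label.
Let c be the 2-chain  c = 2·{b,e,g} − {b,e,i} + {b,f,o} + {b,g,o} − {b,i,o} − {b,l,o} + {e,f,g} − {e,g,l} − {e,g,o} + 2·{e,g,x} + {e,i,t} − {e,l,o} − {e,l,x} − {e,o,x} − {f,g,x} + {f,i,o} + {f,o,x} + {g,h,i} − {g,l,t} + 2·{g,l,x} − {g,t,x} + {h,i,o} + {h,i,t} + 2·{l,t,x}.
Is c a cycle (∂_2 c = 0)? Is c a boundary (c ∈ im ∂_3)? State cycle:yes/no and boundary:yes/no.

n_0=10 n_1=39 n_2=42 n_3=18  [Q]
∂1: piv[be,bf,bg,bh,bi,bl,bo,et,ex] rk=9  ker:ef,eg,eh,ei,el,eo,fg,fi,fl,fo,fx,gh,gi,gl,go,gt,gx,hi,hl,ho,ht,hx,il,io,it,lo,lt,lx,ox,tx
∂2: piv[beg,bei,bel,beo,bfl,bfo,bgh,bgi,bgo,bio,blo,efg,efo,efx,egl,egx,ehi,eht,eil,eit,elx,eox,fio,ghi,gho,glt,gtx] rk=27  ker:egi,ego,eio,elo,fgo,fgx,fox,gio,glo,glx,gox,hio,hit,lox,ltx
∂3: piv[begi,bego,beio,belo,bgio,efgo,efgx,efox,eglo,eglx,egox,ehit,elox,ghio,gltx] rk=15  ker:egio,fgox,glox
∂2c = {b,e} + {b,f} − {b,g} − {b,l} + {e,f} + {e,g} − {e,l} + {e,o} − {e,t} + {f,i} + {f,o} + {g,h} − {g,i} + 3·{h,i} − {h,o} − {h,t} + {i,o} + 2·{i,t} − 2·{l,o} + {l,t} − {l,x} + {t,x}

cycle:no boundary:no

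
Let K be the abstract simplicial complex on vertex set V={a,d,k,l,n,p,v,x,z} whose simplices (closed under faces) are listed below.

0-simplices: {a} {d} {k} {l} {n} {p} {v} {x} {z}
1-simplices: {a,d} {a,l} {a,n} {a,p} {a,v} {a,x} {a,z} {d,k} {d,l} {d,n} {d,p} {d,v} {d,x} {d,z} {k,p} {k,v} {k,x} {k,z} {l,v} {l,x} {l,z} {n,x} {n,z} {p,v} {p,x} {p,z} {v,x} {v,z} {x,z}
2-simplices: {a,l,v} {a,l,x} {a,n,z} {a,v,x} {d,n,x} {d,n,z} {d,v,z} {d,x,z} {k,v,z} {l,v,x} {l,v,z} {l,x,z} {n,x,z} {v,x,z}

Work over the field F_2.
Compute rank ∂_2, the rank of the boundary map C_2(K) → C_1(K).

rank∂_2=11

n_0=9 n_1=29 n_2=14  [Z2]
∂1: piv[ad,al,an,ap,av,ax,az,dk] rk=8  ker:dl,dn,dp,dv,dx,dz,kp,kv,kx,kz,lv,lx,lz,nx,nz,pv,px,pz,vx,vz,xz
∂2: piv[alv,alx,anz,avx,dnx,dnz,dvz,dxz,kvz,lvz,lxz] rk=11  ker:lvx,nxz,vxz
rk∂_2=11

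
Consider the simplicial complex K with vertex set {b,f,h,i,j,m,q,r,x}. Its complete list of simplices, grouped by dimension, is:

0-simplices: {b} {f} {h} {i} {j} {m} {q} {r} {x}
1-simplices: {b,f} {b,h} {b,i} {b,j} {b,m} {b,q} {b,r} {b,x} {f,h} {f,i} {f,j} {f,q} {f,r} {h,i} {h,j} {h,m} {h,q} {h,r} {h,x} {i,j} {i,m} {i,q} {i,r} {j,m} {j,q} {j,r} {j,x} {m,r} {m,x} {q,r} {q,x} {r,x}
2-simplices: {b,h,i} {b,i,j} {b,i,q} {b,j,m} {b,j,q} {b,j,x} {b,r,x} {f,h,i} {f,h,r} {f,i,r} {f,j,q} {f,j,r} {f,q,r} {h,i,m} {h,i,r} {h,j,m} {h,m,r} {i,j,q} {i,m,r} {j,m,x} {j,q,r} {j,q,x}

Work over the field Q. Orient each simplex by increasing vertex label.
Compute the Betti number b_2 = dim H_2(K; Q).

n_0=9 n_1=32 n_2=22  [Q]
∂1: piv[bf,bh,bi,bj,bm,bq,br,bx] rk=8  ker:fh,fi,fj,fq,fr,hi,hj,hm,hq,hr,hx,ij,im,iq,ir,jm,jq,jr,jx,mr,mx,qr,qx,rx
∂2: piv[bhi,bij,biq,bjm,bjq,bjx,brx,fhi,fhr,fir,fjq,fjr,fqr,him,hjm,hmr,jmx,jqx] rk=18  ker:hir,ijq,imr,jqr
b_2=(22−18)−0=4

b_2=4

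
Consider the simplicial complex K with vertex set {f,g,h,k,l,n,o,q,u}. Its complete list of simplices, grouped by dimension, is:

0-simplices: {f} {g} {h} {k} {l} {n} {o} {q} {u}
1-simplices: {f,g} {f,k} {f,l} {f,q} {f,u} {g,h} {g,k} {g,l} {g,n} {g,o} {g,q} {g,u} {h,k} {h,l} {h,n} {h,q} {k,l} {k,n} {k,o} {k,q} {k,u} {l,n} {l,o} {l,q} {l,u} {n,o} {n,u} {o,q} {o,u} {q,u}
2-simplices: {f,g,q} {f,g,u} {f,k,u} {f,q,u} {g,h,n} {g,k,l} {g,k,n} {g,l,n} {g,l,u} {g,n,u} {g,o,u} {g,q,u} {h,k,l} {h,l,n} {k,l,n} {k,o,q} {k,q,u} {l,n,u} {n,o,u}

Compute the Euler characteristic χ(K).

χ(K)=-2

n_0=9 n_1=30 n_2=19
χ=+9−30+19=-2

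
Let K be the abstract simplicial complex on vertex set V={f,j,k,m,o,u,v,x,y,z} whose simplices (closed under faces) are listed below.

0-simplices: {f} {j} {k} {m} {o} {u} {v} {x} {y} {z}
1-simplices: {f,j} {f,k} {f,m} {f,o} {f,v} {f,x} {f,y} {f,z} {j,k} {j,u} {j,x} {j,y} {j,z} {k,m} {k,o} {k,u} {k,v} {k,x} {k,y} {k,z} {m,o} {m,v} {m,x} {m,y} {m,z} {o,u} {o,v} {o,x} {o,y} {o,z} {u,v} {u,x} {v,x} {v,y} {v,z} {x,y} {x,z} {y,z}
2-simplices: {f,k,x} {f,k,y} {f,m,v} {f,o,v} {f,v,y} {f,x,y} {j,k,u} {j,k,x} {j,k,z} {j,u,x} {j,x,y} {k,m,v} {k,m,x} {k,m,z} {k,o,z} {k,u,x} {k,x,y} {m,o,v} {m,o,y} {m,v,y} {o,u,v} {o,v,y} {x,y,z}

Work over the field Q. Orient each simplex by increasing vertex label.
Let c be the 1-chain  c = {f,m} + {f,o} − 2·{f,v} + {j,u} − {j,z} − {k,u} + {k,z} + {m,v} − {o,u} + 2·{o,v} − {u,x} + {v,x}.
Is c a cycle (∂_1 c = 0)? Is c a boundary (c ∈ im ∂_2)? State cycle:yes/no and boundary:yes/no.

cycle:yes boundary:no

n_0=10 n_1=38 n_2=23  [Q]
∂1: piv[fj,fk,fm,fo,fv,fx,fy,fz,ju] rk=9  ker:jk,jx,jy,jz,km,ko,ku,kv,kx,ky,kz,mo,mv,mx,my,mz,ou,ov,ox,oy,oz,uv,ux,vx,vy,vz,xy,xz,yz
∂2: piv[fkx,fky,fmv,fov,fvy,fxy,jku,jkx,jkz,jux,jxy,kmv,kmx,kmz,koz,mov,moy,mvy,ouv,xyz] rk=20  ker:kux,kxy,ovy
∂1c = 0
c vs im∂2: residual ≠ 0 ⇒ not boundary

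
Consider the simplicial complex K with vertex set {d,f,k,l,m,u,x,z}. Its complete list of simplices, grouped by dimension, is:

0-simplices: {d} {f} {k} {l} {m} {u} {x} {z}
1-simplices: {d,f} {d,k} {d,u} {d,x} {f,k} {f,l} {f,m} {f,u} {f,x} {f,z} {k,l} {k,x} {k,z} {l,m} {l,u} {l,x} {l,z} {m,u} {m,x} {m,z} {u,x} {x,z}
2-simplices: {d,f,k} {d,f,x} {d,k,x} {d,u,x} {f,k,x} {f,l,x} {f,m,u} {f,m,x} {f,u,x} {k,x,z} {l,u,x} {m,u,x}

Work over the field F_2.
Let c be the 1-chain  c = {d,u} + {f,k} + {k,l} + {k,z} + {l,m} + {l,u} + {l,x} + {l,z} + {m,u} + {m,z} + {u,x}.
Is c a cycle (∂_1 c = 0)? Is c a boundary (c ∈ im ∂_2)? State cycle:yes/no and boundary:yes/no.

n_0=8 n_1=22 n_2=12  [Z2]
∂1: piv[df,dk,du,dx,fl,fm,fz] rk=7  ker:fk,fu,fx,kl,kx,kz,lm,lu,lx,lz,mu,mx,mz,ux,xz
∂2: piv[dfk,dfx,dkx,dux,flx,fmu,fmx,fux,kxz,lux] rk=10  ker:fkx,mux
∂1c = {d} + {f} + {k} + {l} + {m} + {z}

cycle:no boundary:no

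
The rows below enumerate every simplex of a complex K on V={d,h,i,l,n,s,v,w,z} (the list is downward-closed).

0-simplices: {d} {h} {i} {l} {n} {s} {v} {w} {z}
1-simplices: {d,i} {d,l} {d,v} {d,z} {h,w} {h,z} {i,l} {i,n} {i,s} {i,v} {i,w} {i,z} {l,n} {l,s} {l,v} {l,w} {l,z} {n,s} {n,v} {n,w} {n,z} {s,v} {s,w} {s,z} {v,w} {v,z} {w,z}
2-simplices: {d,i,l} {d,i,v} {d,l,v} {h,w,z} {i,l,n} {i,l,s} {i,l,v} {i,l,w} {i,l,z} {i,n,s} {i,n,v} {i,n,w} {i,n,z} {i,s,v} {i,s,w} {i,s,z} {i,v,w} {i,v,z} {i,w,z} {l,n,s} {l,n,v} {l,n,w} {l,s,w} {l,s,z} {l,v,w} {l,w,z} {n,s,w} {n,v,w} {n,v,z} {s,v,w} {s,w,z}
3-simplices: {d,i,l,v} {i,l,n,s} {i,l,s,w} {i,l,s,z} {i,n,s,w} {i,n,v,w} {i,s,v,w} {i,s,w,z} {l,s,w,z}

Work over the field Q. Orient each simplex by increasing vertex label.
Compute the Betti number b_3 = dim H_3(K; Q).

n_0=9 n_1=27 n_2=31 n_3=9  [Q]
∂1: piv[di,dl,dv,dz,hw,hz,in,is] rk=8  ker:il,iv,iw,iz,ln,ls,lv,lw,lz,ns,nv,nw,nz,sv,sw,sz,vw,vz,wz
∂2: piv[dil,div,dlv,hwz,iln,ils,ilw,ilz,ins,inv,inw,inz,isv,isw,isz,ivw,ivz,iwz] rk=18  ker:ilv,lns,lnv,lnw,lsw,lsz,lvw,lwz,nsw,nvw,nvz,svw,swz
∂3: piv[dilv,ilns,ilsw,ilsz,insw,invw,isvw,iswz,lswz] rk=9
b_3=(9−9)−0=0

b_3=0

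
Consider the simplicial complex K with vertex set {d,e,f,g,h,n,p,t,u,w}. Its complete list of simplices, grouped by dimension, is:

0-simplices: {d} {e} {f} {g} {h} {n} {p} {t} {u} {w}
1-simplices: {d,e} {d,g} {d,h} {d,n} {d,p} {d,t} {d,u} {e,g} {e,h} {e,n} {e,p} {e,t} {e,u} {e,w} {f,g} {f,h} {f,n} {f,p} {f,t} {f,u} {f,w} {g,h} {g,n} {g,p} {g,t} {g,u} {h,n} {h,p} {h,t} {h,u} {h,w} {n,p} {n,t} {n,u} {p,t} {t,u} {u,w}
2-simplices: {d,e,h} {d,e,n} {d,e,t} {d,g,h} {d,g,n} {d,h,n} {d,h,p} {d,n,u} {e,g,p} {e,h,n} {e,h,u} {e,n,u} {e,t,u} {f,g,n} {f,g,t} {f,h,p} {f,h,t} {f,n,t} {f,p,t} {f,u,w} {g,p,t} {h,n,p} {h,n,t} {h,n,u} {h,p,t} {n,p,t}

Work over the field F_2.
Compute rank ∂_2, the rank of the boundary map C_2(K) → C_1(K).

n_0=10 n_1=37 n_2=26  [Z2]
∂1: piv[de,dg,dh,dn,dp,dt,du,ew,fg] rk=9  ker:eg,eh,en,ep,et,eu,fh,fn,fp,ft,fu,fw,gh,gn,gp,gt,gu,hn,hp,ht,hu,hw,np,nt,nu,pt,tu,uw
∂2: piv[deh,den,det,dgh,dgn,dhn,dhp,dnu,egp,ehu,enu,etu,fgn,fgt,fhp,fht,fnt,fpt,fuw,gpt,hnp,hnt] rk=22  ker:ehn,hnu,hpt,npt
rk∂_2=22

rank∂_2=22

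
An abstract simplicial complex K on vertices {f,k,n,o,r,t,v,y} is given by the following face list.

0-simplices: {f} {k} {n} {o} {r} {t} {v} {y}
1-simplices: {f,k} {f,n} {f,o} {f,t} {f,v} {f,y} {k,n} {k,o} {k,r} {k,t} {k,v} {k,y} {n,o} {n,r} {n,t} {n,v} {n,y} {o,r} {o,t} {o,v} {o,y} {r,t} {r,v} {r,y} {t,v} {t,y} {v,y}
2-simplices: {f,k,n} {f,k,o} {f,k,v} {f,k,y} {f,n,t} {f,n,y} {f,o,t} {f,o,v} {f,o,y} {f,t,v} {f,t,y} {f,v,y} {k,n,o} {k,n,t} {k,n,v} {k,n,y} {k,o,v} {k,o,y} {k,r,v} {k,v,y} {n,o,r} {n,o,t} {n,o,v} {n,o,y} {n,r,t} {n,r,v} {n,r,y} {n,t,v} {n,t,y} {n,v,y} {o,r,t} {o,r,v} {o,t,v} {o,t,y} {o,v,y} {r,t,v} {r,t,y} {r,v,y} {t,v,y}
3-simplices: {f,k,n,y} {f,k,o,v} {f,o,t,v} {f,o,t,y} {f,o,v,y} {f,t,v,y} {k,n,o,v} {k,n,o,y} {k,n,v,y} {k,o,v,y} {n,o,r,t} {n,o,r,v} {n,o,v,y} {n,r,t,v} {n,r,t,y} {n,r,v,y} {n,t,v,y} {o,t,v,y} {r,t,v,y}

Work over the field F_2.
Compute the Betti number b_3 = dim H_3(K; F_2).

b_3=3

n_0=8 n_1=27 n_2=39 n_3=19  [Z2]
∂1: piv[fk,fn,fo,ft,fv,fy,kr] rk=7  ker:kn,ko,kt,kv,ky,no,nr,nt,nv,ny,or,ot,ov,oy,rt,rv,ry,tv,ty,vy
∂2: piv[fkn,fko,fkv,fky,fnt,fny,fot,fov,foy,ftv,fty,fvy,kno,knt,knv,krv,nor,nrt,nrv,nry] rk=20  ker:kny,kov,koy,kvy,not,nov,noy,ntv,nty,nvy,ort,orv,otv,oty,ovy,rtv,rty,rvy,tvy
∂3: piv[fkny,fkov,fotv,foty,fovy,ftvy,knov,knoy,knvy,kovy,nort,norv,nrtv,nrty,nrvy,ntvy] rk=16  ker:novy,otvy,rtvy
b_3=(19−16)−0=3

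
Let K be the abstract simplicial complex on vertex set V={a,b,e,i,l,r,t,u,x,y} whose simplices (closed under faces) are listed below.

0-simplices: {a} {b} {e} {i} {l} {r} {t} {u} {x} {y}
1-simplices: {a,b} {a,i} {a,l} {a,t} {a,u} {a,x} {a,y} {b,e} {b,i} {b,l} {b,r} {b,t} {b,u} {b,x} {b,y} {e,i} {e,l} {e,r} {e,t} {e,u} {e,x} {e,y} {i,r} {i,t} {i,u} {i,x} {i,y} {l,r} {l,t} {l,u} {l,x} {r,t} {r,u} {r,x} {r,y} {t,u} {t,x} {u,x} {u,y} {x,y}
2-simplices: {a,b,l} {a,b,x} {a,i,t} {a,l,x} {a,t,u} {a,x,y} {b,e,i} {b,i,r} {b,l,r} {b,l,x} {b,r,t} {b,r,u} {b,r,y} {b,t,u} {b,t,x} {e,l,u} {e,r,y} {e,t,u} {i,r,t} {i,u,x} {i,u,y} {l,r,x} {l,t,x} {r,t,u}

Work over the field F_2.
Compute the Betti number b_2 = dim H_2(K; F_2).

b_2=2

n_0=10 n_1=40 n_2=24  [Z2]
∂1: piv[ab,ai,al,at,au,ax,ay,be,br] rk=9  ker:bi,bl,bt,bu,bx,by,ei,el,er,et,eu,ex,ey,ir,it,iu,ix,iy,lr,lt,lu,lx,rt,ru,rx,ry,tu,tx,ux,uy,xy
∂2: piv[abl,abx,ait,alx,atu,axy,bei,bir,blr,brt,bru,bry,btu,btx,elu,ery,etu,irt,iux,iuy,lrx,ltx] rk=22  ker:blx,rtu
b_2=(24−22)−0=2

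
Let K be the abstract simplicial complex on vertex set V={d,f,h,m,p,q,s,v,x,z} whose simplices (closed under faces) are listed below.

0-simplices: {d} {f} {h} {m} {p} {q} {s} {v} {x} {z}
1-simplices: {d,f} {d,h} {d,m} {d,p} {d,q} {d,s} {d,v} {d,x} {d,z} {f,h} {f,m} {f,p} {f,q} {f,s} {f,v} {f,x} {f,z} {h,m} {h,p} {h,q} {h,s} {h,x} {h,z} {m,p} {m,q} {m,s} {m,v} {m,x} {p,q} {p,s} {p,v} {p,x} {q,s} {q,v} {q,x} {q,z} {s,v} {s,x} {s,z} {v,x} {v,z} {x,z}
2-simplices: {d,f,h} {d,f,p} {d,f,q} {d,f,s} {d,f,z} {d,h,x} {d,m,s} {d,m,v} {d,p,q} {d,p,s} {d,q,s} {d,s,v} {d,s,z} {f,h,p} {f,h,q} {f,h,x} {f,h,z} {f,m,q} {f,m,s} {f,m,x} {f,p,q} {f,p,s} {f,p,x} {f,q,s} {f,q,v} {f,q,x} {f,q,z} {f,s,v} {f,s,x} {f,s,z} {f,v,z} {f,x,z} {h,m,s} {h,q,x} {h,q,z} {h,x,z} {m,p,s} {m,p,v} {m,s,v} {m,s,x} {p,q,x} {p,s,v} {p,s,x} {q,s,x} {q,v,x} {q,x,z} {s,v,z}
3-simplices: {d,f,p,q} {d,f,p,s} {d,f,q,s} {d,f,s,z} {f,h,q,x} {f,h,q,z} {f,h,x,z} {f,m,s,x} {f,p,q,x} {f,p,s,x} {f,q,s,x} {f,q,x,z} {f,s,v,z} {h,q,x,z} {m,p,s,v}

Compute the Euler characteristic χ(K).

n_0=10 n_1=42 n_2=47 n_3=15
χ=+10−42+47−15=0

χ(K)=0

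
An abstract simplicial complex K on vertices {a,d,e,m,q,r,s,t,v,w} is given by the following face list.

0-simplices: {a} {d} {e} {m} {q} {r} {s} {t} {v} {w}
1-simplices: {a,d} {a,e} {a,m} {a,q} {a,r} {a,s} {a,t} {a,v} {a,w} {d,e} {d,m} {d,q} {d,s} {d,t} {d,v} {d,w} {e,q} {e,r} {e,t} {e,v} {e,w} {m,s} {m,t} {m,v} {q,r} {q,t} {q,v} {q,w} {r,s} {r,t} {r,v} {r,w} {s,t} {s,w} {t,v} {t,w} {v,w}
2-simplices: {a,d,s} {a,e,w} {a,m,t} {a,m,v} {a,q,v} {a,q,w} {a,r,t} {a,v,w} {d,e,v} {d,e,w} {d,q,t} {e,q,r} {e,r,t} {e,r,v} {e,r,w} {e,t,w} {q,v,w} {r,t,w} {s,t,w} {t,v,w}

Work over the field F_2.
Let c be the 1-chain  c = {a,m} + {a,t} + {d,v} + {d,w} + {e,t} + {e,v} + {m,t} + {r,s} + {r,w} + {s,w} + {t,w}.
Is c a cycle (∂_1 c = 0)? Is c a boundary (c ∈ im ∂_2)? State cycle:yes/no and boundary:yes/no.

cycle:yes boundary:no

n_0=10 n_1=37 n_2=20  [Z2]
∂1: piv[ad,ae,am,aq,ar,as,at,av,aw] rk=9  ker:de,dm,dq,ds,dt,dv,dw,eq,er,et,ev,ew,ms,mt,mv,qr,qt,qv,qw,rs,rt,rv,rw,st,sw,tv,tw,vw
∂2: piv[ads,aew,amt,amv,aqv,aqw,art,avw,dev,dew,dqt,eqr,ert,erv,erw,etw,stw,tvw] rk=18  ker:qvw,rtw
∂1c = 0
c vs im∂2: residual ≠ 0 ⇒ not boundary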